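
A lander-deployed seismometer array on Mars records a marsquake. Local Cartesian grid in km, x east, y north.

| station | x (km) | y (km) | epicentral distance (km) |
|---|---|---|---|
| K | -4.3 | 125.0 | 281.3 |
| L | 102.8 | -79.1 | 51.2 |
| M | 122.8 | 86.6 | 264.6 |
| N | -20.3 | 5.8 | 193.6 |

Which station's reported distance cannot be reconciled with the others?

Solve using three stations at a time. Using K, L, N (subtract circle equations pairwise → linear system) gives (x, y) ≈ (120.4, -127.1).
Distances from that point to each station vs reported:
  K: calculated 281.3 vs reported 281.3 → residual 0.0 km
  L: calculated 51.2 vs reported 51.2 → residual 0.0 km
  M: calculated 213.7 vs reported 264.6 → residual 50.9 km
  N: calculated 193.6 vs reported 193.6 → residual 0.0 km
K, L, N are mutually consistent (residuals ≈ 0); M is off by 50.9 km.

M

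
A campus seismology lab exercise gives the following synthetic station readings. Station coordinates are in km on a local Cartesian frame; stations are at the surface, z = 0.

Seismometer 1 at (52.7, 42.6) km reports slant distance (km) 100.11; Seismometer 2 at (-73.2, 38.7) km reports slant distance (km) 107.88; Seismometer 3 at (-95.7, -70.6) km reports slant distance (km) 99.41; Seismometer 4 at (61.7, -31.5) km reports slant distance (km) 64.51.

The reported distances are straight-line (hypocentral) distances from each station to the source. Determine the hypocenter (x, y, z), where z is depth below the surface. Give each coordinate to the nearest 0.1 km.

x ≈ -1.3 km, y ≈ -41.1 km, depth ≈ 10.0 km

Each station gives a sphere (x−x_i)² + (y−y_i)² + z² = d_i² (stations at z=0).
Subtracting the Seismometer 1 sphere from Seismometer 2 and Seismometer 3: z² cancels, leaving linear equations in x and y:
-251.8 x − 7.8 y = 647.80
-296.8 x − 226.4 y = 9690.46
Solving: x ≈ -1.300, y ≈ -41.099 km (keep extra digits for the depth step; rounded: -1.3, -41.1).
Then from the Seismometer 1 sphere: z² = 100.11² − (x − 52.7)² − (y − 42.6)² with x = -1.300, y = -41.099, so z ≈ 10.024 ≈ 10.0 km.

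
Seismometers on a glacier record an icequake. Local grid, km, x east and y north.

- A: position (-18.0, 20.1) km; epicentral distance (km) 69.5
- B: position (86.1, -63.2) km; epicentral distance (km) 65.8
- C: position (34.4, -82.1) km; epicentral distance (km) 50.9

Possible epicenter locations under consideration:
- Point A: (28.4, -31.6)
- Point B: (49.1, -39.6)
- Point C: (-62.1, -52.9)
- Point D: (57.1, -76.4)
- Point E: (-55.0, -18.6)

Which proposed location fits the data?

Point A

For each candidate, compare |candidate − station| to the reported distance:
Point A: residuals A 0.0, B 0.0, C 0.0 → max 0.0 km
Point B: residuals A 20.3, B 21.9, C 5.9 → max 21.9 km
Point C: residuals A 15.8, B 82.8, C 49.9 → max 82.8 km
Point D: residuals A 52.8, B 33.9, C 27.5 → max 52.8 km
Point E: residuals A 16.0, B 82.2, C 58.8 → max 82.2 km
Only Point A has all residuals ≈ 0.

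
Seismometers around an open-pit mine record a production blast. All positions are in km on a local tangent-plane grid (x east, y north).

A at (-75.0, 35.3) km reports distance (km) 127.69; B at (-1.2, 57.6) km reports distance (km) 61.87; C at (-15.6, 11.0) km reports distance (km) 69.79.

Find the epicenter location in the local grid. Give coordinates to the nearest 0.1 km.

(52.4, 26.7)

Circle about each station: (x + 75.0)² + (y − 35.3)² = 127.69²; (x + 1.2)² + (y − 57.6)² = 61.87²; (x + 15.6)² + (y − 11.0)² = 69.79².
Subtracting the A equation from the B and C equations removes the quadratic terms:
147.6 x + 44.6 y = 8924.95
118.8 x − 48.6 y = 4927.36
Solving the 2×2 system: x ≈ 52.4, y ≈ 26.7 km.
Check against A (with the unrounded x, y): √((x + 75.0)²+(y − 35.3)²) = 127.69 ≈ 127.69 km. ✓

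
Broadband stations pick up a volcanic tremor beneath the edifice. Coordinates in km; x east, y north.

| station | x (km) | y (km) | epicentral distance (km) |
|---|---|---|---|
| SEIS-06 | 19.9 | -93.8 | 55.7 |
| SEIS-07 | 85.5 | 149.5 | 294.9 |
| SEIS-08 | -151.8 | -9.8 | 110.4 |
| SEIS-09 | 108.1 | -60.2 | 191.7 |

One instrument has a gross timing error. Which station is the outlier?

SEIS-06

Solve using three stations at a time. Using SEIS-07, SEIS-08, SEIS-09 (subtract circle equations pairwise → linear system) gives (x, y) ≈ (-80.6, -94.2).
Distances from that point to each station vs reported:
  SEIS-06: calculated 100.5 vs reported 55.7 → residual 44.8 km
  SEIS-07: calculated 294.9 vs reported 294.9 → residual 0.0 km
  SEIS-08: calculated 110.4 vs reported 110.4 → residual 0.0 km
  SEIS-09: calculated 191.7 vs reported 191.7 → residual 0.0 km
SEIS-07, SEIS-08, SEIS-09 are mutually consistent (residuals ≈ 0); SEIS-06 is off by 44.8 km.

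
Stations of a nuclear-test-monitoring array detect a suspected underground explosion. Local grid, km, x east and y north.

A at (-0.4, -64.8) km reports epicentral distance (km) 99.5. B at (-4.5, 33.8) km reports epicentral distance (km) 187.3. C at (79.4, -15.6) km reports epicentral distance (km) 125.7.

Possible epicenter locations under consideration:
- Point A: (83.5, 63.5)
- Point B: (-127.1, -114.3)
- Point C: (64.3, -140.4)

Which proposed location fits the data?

For each candidate, compare |candidate − station| to the reported distance:
Point A: residuals A 53.8, B 94.4, C 46.5 → max 94.4 km
Point B: residuals A 36.5, B 5.0, C 103.2 → max 103.2 km
Point C: residuals A 0.0, B 0.0, C 0.0 → max 0.0 km
Only Point C has all residuals ≈ 0.

Point C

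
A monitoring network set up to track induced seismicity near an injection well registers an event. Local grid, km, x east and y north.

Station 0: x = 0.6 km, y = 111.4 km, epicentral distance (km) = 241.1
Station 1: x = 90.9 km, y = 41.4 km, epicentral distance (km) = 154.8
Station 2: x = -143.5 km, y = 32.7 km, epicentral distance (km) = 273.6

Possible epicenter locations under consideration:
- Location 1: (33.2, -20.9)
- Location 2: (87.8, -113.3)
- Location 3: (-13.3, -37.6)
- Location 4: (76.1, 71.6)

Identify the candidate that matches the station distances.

For each candidate, compare |candidate − station| to the reported distance:
Location 1: residuals Station 0 104.8, Station 1 69.9, Station 2 88.9 → max 104.8 km
Location 2: residuals Station 0 0.1, Station 1 0.1, Station 2 0.1 → max 0.1 km
Location 3: residuals Station 0 91.5, Station 1 24.0, Station 2 125.6 → max 125.6 km
Location 4: residuals Station 0 155.8, Station 1 121.2, Station 2 50.6 → max 155.8 km
Only Location 2 has all residuals ≈ 0.

Location 2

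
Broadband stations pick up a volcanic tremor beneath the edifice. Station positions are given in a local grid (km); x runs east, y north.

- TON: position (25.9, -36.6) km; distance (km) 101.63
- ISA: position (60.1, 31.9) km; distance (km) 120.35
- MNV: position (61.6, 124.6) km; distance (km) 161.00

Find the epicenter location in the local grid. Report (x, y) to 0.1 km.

x ≈ -59.5 km, y ≈ 18.5 km

Circle about each station: (x − 25.9)² + (y + 36.6)² = 101.63²; (x − 60.1)² + (y − 31.9)² = 120.35²; (x − 61.6)² + (y − 124.6)² = 161.00².
Subtracting pairs of circle equations eliminates x²+y² and gives linear equations (the radical axes):
68.4 x + 137.0 y = -1536.22
71.4 x + 322.4 y = 1717.01
Solving the 2×2 system: x ≈ -59.5, y ≈ 18.5 km.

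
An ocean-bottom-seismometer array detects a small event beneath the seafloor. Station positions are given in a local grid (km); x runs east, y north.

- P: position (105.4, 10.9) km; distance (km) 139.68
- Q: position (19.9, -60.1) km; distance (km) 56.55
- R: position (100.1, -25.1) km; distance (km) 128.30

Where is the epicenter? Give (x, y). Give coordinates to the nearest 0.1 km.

Circle about each station: (x − 105.4)² + (y − 10.9)² = 139.68²; (x − 19.9)² + (y + 60.1)² = 56.55²; (x − 100.1)² + (y + 25.1)² = 128.30².
Subtracting the P equation from the Q and R equations removes the quadratic terms:
-171.0 x − 142.0 y = 9092.65
-10.6 x − 72.0 y = 2471.66
Solving the 2×2 system: x ≈ -28.1, y ≈ -30.2 km.

x ≈ -28.1 km, y ≈ -30.2 km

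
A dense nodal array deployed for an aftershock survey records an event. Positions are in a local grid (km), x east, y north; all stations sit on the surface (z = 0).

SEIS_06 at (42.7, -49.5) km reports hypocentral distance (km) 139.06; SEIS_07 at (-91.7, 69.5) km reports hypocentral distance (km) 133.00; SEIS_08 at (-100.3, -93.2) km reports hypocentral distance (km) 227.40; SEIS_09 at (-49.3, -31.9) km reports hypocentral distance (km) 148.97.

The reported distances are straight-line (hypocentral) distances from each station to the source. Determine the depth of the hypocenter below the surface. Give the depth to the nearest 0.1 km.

Each station gives a sphere (x−x_i)² + (y−y_i)² + z² = d_i² (stations at z=0).
Subtracting the SEIS_06 sphere from SEIS_07 and SEIS_08: z² cancels, leaving linear equations in x and y:
-268.8 x + 238.0 y = 10614.28
-286.0 x − 87.4 y = -17900.29
Solving: x ≈ 36.397, y ≈ 85.705 km (keep extra digits for the depth step; rounded: 36.4, 85.7).
Then from the SEIS_06 sphere: z² = 139.06² − (x − 42.7)² − (y + 49.5)² with x = 36.397, y = 85.705, so z ≈ 31.899 ≈ 31.9 km.
Check against SEIS_09 (with the unrounded solution): distance 148.97 ≈ 148.97 km. ✓

depth ≈ 31.9 km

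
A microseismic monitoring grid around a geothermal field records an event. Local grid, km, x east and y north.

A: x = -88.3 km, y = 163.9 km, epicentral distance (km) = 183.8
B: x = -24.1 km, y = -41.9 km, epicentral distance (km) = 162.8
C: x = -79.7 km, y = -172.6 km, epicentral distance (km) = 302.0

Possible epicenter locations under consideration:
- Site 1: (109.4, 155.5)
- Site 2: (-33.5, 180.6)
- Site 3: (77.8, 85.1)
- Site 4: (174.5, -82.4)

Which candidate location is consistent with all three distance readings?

For each candidate, compare |candidate − station| to the reported distance:
Site 1: residuals A 14.1, B 75.5, C 76.7 → max 76.7 km
Site 2: residuals A 126.5, B 59.9, C 54.2 → max 126.5 km
Site 3: residuals A 0.0, B 0.0, C 0.0 → max 0.0 km
Site 4: residuals A 176.4, B 39.9, C 32.3 → max 176.4 km
Only Site 3 has all residuals ≈ 0.

Site 3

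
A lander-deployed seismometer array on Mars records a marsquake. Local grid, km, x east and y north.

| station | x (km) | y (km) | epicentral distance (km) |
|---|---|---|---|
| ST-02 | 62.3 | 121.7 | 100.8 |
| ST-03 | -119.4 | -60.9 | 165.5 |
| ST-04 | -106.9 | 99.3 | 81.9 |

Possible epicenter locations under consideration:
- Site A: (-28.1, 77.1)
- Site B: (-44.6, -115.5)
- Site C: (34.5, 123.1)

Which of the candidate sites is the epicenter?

For each candidate, compare |candidate − station| to the reported distance:
Site A: residuals ST-02 0.0, ST-03 0.0, ST-04 0.0 → max 0.0 km
Site B: residuals ST-02 159.4, ST-03 72.9, ST-04 141.8 → max 159.4 km
Site C: residuals ST-02 73.0, ST-03 74.4, ST-04 61.5 → max 74.4 km
Only Site A has all residuals ≈ 0.

Site A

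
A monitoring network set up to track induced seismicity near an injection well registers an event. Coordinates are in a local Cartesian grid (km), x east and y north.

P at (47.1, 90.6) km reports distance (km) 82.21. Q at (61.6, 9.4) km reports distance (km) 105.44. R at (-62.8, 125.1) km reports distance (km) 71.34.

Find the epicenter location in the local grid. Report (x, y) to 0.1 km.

-29.9 km east, 61.8 km north

Circle about each station: (x − 47.1)² + (y − 90.6)² = 82.21²; (x − 61.6)² + (y − 9.4)² = 105.44²; (x + 62.8)² + (y − 125.1)² = 71.34².
Subtracting pairs of circle equations eliminates x²+y² and gives linear equations (the radical axes):
29.0 x − 162.4 y = -10902.96
-219.8 x + 69.0 y = 10836.17
Solving the 2×2 system: x ≈ -29.9, y ≈ 61.8 km.
Check against P (with the unrounded x, y): √((x − 47.1)²+(y − 90.6)²) = 82.21 ≈ 82.21 km. ✓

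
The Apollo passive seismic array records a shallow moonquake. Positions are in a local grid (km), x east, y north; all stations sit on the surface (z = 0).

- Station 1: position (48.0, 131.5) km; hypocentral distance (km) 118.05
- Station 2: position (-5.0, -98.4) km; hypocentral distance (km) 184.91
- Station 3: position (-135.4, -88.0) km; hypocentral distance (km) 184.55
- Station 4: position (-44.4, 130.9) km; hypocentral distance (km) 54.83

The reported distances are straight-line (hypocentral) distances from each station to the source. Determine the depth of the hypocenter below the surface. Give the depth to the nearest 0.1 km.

z ≈ 11.1 km

Each station gives a sphere (x−x_i)² + (y−y_i)² + z² = d_i² (stations at z=0).
Subtracting the Station 1 sphere from Station 2 and Station 3: z² cancels, leaving linear equations in x and y:
-106.0 x − 459.8 y = -30144.60
-366.8 x − 439.0 y = -13641.99
Solving: x ≈ -57.000, y ≈ 78.701 km (keep extra digits for the depth step; rounded: -57.0, 78.7).
Then from the Station 1 sphere: z² = 118.05² − (x − 48.0)² − (y − 131.5)² with x = -57.000, y = 78.701, so z ≈ 11.094 ≈ 11.1 km.
Check against Station 4 (with the unrounded solution): distance 54.83 ≈ 54.83 km. ✓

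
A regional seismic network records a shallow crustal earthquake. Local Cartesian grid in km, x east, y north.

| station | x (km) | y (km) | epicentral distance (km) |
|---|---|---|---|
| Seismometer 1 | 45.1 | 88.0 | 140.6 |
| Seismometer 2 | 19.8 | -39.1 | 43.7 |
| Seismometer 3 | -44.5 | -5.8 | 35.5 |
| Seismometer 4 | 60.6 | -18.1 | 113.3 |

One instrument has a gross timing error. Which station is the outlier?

Seismometer 4

Solve using three stations at a time. Using Seismometer 1, Seismometer 2, Seismometer 3 (subtract circle equations pairwise → linear system) gives (x, y) ≈ (-23.7, -34.6).
Distances from that point to each station vs reported:
  Seismometer 1: calculated 140.6 vs reported 140.6 → residual 0.0 km
  Seismometer 2: calculated 43.7 vs reported 43.7 → residual 0.0 km
  Seismometer 3: calculated 35.5 vs reported 35.5 → residual 0.0 km
  Seismometer 4: calculated 85.9 vs reported 113.3 → residual 27.4 km
Seismometer 1, Seismometer 2, Seismometer 3 are mutually consistent (residuals ≈ 0); Seismometer 4 is off by 27.4 km.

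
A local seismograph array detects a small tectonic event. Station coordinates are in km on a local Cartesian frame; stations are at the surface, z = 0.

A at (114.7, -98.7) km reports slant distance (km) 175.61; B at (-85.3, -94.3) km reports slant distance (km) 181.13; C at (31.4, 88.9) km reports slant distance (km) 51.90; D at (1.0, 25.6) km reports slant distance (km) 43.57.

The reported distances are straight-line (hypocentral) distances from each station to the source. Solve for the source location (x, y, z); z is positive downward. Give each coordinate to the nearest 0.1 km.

x ≈ 22.8 km, y ≈ 47.8 km, depth ≈ 30.5 km

Each station gives a sphere (x−x_i)² + (y−y_i)² + z² = d_i² (stations at z=0).
Subtracting the A sphere from B and C: z² cancels, leaving linear equations in x and y:
-400.0 x + 8.8 y = -8698.40
-166.6 x + 375.2 y = 14136.65
Solving: x ≈ 22.798, y ≈ 47.800 km (keep extra digits for the depth step; rounded: 22.8, 47.8).
Then from the A sphere: z² = 175.61² − (x − 114.7)² − (y + 98.7)² with x = 22.798, y = 47.800, so z ≈ 30.506 ≈ 30.5 km.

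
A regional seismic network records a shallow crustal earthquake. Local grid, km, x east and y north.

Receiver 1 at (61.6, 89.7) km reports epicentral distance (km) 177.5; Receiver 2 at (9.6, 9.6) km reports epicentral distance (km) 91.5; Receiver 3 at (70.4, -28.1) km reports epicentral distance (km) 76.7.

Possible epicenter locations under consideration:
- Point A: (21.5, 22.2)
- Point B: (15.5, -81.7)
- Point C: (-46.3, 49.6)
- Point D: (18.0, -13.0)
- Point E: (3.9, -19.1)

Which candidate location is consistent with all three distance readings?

Point B

For each candidate, compare |candidate − station| to the reported distance:
Point A: residuals Receiver 1 99.0, Receiver 2 74.2, Receiver 3 6.5 → max 99.0 km
Point B: residuals Receiver 1 0.0, Receiver 2 0.0, Receiver 3 0.0 → max 0.0 km
Point C: residuals Receiver 1 62.4, Receiver 2 22.8, Receiver 3 63.5 → max 63.5 km
Point D: residuals Receiver 1 65.9, Receiver 2 67.4, Receiver 3 22.2 → max 67.4 km
Point E: residuals Receiver 1 54.3, Receiver 2 62.2, Receiver 3 9.6 → max 62.2 km
Only Point B has all residuals ≈ 0.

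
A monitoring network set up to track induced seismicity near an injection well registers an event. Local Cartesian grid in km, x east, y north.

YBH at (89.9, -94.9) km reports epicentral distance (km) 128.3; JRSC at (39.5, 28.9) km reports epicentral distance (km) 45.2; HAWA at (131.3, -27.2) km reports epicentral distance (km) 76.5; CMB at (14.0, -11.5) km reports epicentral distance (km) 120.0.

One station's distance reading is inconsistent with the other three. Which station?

CMB

Solve using three stations at a time. Using YBH, JRSC, HAWA (subtract circle equations pairwise → linear system) gives (x, y) ≈ (84.5, 33.3).
Distances from that point to each station vs reported:
  YBH: calculated 128.3 vs reported 128.3 → residual 0.0 km
  JRSC: calculated 45.2 vs reported 45.2 → residual 0.0 km
  HAWA: calculated 76.5 vs reported 76.5 → residual 0.0 km
  CMB: calculated 83.5 vs reported 120.0 → residual 36.5 km
YBH, JRSC, HAWA are mutually consistent (residuals ≈ 0); CMB is off by 36.5 km.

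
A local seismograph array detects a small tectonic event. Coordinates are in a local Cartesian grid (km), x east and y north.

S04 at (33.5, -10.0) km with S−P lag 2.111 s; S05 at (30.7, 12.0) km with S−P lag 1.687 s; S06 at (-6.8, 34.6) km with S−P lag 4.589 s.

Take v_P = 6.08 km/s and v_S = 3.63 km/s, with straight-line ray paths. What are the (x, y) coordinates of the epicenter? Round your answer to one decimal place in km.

Distance from S−P lag: d = Δt · v_P v_S / (v_P − v_S) = Δt · (6.08·3.63)/(6.08−3.63) ≈ 9.0083·Δt.
So d_S04 = 19.02, d_S05 = 15.20, d_S06 = 41.34 km.
Circle about each station: (x − 33.5)² + (y + 10.0)² = 19.02²; (x − 30.7)² + (y − 12.0)² = 15.20²; (x + 6.8)² + (y − 34.6)² = 41.34².
Subtracting pairs of circle equations eliminates x²+y² and gives linear equations (the radical axes):
-5.6 x + 44.0 y = -5.04
-80.6 x + 89.2 y = -1326.09
Solving the 2×2 system: x ≈ 19.0, y ≈ 2.3 km.

x ≈ 19.0 km, y ≈ 2.3 km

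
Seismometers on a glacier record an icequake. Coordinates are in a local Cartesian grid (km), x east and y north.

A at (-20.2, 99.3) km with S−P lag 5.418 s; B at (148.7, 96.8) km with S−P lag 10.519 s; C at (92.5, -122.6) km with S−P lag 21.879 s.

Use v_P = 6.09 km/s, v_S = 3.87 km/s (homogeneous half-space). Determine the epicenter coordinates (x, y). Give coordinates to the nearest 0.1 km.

Distance from S−P lag: d = Δt · v_P v_S / (v_P − v_S) = Δt · (6.09·3.87)/(6.09−3.87) ≈ 10.6164·Δt.
So d_A = 57.52, d_B = 111.67, d_C = 232.28 km.
Circle about each station: (x + 20.2)² + (y − 99.3)² = 57.52²; (x − 148.7)² + (y − 96.8)² = 111.67²; (x − 92.5)² + (y + 122.6)² = 232.28².
Subtracting pairs of circle equations eliminates x²+y² and gives linear equations (the radical axes):
337.8 x − 5.0 y = 12051.76
225.4 x − 443.8 y = -37326.97
Solving the 2×2 system: x ≈ 37.2, y ≈ 103.0 km.

37.2 km east, 103.0 km north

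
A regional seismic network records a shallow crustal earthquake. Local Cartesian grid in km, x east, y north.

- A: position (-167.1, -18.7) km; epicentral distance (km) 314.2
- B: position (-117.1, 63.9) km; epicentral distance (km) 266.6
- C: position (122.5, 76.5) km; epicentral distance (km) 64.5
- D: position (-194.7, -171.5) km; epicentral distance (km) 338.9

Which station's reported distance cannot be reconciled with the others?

Solve using three stations at a time. Using A, B, C (subtract circle equations pairwise → linear system) gives (x, y) ≈ (145.2, 16.0).
Distances from that point to each station vs reported:
  A: calculated 314.2 vs reported 314.2 → residual 0.0 km
  B: calculated 266.6 vs reported 266.6 → residual 0.0 km
  C: calculated 64.6 vs reported 64.5 → residual 0.1 km
  D: calculated 388.2 vs reported 338.9 → residual 49.3 km
A, B, C are mutually consistent (residuals ≈ 0); D is off by 49.3 km.

D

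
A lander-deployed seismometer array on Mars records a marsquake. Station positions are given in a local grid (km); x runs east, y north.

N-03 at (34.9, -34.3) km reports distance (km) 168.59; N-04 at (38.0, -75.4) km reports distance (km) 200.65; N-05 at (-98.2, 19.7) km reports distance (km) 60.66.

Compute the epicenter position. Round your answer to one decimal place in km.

Circle about each station: (x − 34.9)² + (y + 34.3)² = 168.59²; (x − 38.0)² + (y + 75.4)² = 200.65²; (x + 98.2)² + (y − 19.7)² = 60.66².
Subtracting pairs of circle equations eliminates x²+y² and gives linear equations (the radical axes):
6.2 x − 82.2 y = -7103.17
-266.2 x + 108.0 y = 32379.78
Solving the 2×2 system: x ≈ -89.3, y ≈ 79.7 km.
Check against N-03 (with the unrounded x, y): √((x − 34.9)²+(y + 34.3)²) = 168.58 ≈ 168.59 km. ✓

(-89.3, 79.7)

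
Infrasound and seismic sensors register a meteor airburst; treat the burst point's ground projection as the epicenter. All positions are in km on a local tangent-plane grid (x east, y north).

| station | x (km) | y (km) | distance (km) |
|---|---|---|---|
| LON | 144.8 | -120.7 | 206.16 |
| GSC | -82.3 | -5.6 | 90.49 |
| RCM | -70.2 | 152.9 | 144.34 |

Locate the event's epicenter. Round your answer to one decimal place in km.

1.8 km east, 27.8 km north

Circle about each station: (x − 144.8)² + (y + 120.7)² = 206.16²; (x + 82.3)² + (y + 5.6)² = 90.49²; (x + 70.2)² + (y − 152.9)² = 144.34².
Subtracting the LON equation from the GSC and RCM equations removes the quadratic terms:
-454.2 x + 230.2 y = 5582.63
-430.0 x + 547.2 y = 14438.83
Solving the 2×2 system: x ≈ 1.8, y ≈ 27.8 km.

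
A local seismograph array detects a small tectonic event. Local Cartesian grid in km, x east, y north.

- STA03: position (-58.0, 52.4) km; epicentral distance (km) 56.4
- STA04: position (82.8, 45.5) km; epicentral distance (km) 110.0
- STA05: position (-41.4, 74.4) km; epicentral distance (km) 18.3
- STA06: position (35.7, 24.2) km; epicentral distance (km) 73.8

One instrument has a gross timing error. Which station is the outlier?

STA03

Solve using three stations at a time. Using STA04, STA05, STA06 (subtract circle equations pairwise → linear system) gives (x, y) ≈ (-25.3, 65.7).
Distances from that point to each station vs reported:
  STA03: calculated 35.3 vs reported 56.4 → residual 21.1 km
  STA04: calculated 110.0 vs reported 110.0 → residual 0.0 km
  STA05: calculated 18.3 vs reported 18.3 → residual 0.0 km
  STA06: calculated 73.8 vs reported 73.8 → residual 0.0 km
STA04, STA05, STA06 are mutually consistent (residuals ≈ 0); STA03 is off by 21.1 km.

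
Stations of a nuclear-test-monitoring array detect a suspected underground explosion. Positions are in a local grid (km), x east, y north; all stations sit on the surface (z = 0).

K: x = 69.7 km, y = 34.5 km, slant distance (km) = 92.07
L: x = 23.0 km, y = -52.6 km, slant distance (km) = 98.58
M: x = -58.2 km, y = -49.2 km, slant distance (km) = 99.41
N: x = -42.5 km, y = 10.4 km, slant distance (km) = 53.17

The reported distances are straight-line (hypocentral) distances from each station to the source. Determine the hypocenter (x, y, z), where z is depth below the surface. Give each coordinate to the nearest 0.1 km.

Each station gives a sphere (x−x_i)² + (y−y_i)² + z² = d_i² (stations at z=0).
Subtracting the K sphere from L and M: z² cancels, leaving linear equations in x and y:
-93.4 x − 174.2 y = -3993.71
-255.8 x − 167.4 y = -1645.92
Solving: x ≈ -13.201, y ≈ 30.004 km (keep extra digits for the depth step; rounded: -13.2, 30.0).
Then from the K sphere: z² = 92.07² − (x − 69.7)² − (y − 34.5)² with x = -13.201, y = 30.004, so z ≈ 39.801 ≈ 39.8 km.
Check against N (with the unrounded solution): distance 53.17 ≈ 53.17 km. ✓

(-13.2, 30.0, 39.8)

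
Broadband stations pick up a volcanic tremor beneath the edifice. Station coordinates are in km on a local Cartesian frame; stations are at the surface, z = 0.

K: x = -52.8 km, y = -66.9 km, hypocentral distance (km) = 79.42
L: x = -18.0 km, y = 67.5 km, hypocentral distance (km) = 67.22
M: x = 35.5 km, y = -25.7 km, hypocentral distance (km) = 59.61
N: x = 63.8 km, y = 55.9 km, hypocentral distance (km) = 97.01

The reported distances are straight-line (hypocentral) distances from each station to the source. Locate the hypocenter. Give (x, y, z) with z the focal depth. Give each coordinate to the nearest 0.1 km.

Each station gives a sphere (x−x_i)² + (y−y_i)² + z² = d_i² (stations at z=0).
Subtracting the K sphere from L and M: z² cancels, leaving linear equations in x and y:
69.6 x + 268.8 y = -594.19
176.6 x + 82.4 y = -2588.53
Solving: x ≈ -15.499, y ≈ 1.802 km (keep extra digits for the depth step; rounded: -15.5, 1.8).
Then from the K sphere: z² = 79.42² − (x + 52.8)² − (y + 66.9)² with x = -15.499, y = 1.802, so z ≈ 14.007 ≈ 14.0 km.

(-15.5, 1.8, 14.0)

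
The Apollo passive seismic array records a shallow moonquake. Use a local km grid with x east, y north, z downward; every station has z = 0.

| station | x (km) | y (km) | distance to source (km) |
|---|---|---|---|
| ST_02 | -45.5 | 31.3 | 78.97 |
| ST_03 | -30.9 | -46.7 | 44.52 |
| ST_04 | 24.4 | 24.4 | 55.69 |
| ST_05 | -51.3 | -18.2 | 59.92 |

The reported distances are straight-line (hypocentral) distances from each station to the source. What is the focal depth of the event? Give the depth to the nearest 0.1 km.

Each station gives a sphere (x−x_i)² + (y−y_i)² + z² = d_i² (stations at z=0).
Subtracting the ST_02 sphere from ST_03 and ST_04: z² cancels, leaving linear equations in x and y:
29.2 x − 156.0 y = 4339.99
139.8 x − 13.8 y = 1275.66
Solving: x ≈ 6.499, y ≈ -26.604 km (keep extra digits for the depth step; rounded: 6.5, -26.6).
Then from the ST_02 sphere: z² = 78.97² − (x + 45.5)² − (y − 31.3)² with x = 6.499, y = -26.604, so z ≈ 13.397 ≈ 13.4 km.

depth ≈ 13.4 km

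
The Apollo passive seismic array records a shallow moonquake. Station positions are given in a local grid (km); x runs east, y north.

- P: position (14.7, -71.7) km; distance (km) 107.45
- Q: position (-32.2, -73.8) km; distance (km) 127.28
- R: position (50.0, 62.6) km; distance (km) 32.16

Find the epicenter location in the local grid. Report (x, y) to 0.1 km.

Circle about each station: (x − 14.7)² + (y + 71.7)² = 107.45²; (x + 32.2)² + (y + 73.8)² = 127.28²; (x − 50.0)² + (y − 62.6)² = 32.16².
Subtracting pairs of circle equations eliminates x²+y² and gives linear equations (the radical axes):
-93.8 x − 4.2 y = -3528.40
70.6 x + 268.6 y = 11573.02
Solving the 2×2 system: x ≈ 36.1, y ≈ 33.6 km.
Check against P (with the unrounded x, y): √((x − 14.7)²+(y + 71.7)²) = 107.45 ≈ 107.45 km. ✓

(36.1, 33.6)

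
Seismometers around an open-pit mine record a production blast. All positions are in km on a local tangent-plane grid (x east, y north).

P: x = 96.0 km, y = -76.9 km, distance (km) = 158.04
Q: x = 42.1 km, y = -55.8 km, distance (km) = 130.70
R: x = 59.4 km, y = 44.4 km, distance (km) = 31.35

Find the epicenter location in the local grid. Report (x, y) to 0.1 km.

x ≈ 51.0 km, y ≈ 74.6 km

Circle about each station: (x − 96.0)² + (y + 76.9)² = 158.04²; (x − 42.1)² + (y + 55.8)² = 130.70²; (x − 59.4)² + (y − 44.4)² = 31.35².
Subtracting pairs of circle equations eliminates x²+y² and gives linear equations (the radical axes):
-107.8 x + 42.2 y = -2349.41
-73.2 x + 242.6 y = 14363.93
Solving the 2×2 system: x ≈ 51.0, y ≈ 74.6 km.
Check against P (with the unrounded x, y): √((x − 96.0)²+(y + 76.9)²) = 158.04 ≈ 158.04 km. ✓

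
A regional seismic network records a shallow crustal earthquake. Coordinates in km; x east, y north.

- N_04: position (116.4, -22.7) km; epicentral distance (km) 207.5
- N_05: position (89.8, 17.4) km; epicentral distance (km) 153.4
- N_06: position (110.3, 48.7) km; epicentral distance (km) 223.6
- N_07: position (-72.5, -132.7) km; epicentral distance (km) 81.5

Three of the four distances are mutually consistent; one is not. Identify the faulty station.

Solve using three stations at a time. Using N_04, N_06, N_07 (subtract circle equations pairwise → linear system) gives (x, y) ≈ (-88.9, -52.9).
Distances from that point to each station vs reported:
  N_04: calculated 207.5 vs reported 207.5 → residual 0.0 km
  N_05: calculated 192.0 vs reported 153.4 → residual 38.6 km
  N_06: calculated 223.6 vs reported 223.6 → residual 0.0 km
  N_07: calculated 81.5 vs reported 81.5 → residual 0.0 km
N_04, N_06, N_07 are mutually consistent (residuals ≈ 0); N_05 is off by 38.6 km.

N_05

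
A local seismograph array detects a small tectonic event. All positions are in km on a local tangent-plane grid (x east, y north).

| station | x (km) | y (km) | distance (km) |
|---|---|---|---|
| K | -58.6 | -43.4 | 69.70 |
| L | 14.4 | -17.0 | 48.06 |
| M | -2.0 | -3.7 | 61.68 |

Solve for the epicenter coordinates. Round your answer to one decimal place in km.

Circle about each station: (x + 58.6)² + (y + 43.4)² = 69.70²; (x − 14.4)² + (y + 17.0)² = 48.06²; (x + 2.0)² + (y + 3.7)² = 61.68².
Subtracting the K equation from the L and M equations removes the quadratic terms:
146.0 x + 52.8 y = -2272.83
113.2 x + 79.4 y = -4246.16
Solving the 2×2 system: x ≈ 7.8, y ≈ -64.6 km.

7.8 km east, -64.6 km north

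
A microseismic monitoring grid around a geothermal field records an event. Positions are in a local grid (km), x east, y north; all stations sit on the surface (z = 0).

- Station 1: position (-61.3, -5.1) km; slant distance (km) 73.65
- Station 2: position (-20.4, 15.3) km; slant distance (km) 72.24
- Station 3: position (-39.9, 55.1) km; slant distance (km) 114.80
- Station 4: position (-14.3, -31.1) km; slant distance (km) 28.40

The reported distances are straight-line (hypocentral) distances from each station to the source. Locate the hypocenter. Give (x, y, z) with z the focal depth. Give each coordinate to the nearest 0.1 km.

Each station gives a sphere (x−x_i)² + (y−y_i)² + z² = d_i² (stations at z=0).
Subtracting the Station 1 sphere from Station 2 and Station 3: z² cancels, leaving linear equations in x and y:
81.8 x + 40.8 y = -2927.75
42.8 x + 120.4 y = -6910.40
Solving: x ≈ -8.708, y ≈ -54.300 km (keep extra digits for the depth step; rounded: -8.7, -54.3).
Then from the Station 1 sphere: z² = 73.65² − (x + 61.3)² − (y + 5.1)² with x = -8.708, y = -54.300, so z ≈ 15.420 ≈ 15.4 km.

(-8.7, -54.3, 15.4)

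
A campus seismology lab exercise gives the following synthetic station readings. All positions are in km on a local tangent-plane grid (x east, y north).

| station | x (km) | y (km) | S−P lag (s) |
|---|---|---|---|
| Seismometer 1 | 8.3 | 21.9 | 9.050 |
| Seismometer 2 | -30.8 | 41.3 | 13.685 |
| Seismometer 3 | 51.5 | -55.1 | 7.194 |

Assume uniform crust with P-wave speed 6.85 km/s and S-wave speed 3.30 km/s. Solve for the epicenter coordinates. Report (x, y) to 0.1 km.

Distance from S−P lag: d = Δt · v_P v_S / (v_P − v_S) = Δt · (6.85·3.30)/(6.85−3.30) ≈ 6.3676·Δt.
So d_Seismometer 1 = 57.63, d_Seismometer 2 = 87.14, d_Seismometer 3 = 45.81 km.
Circle about each station: (x − 8.3)² + (y − 21.9)² = 57.63²; (x + 30.8)² + (y − 41.3)² = 87.14²; (x − 51.5)² + (y + 55.1)² = 45.81².
Subtracting pairs of circle equations eliminates x²+y² and gives linear equations (the radical axes):
-78.2 x + 38.8 y = -2166.33
86.4 x − 154.0 y = 6362.42
Solving the 2×2 system: x ≈ 10.0, y ≈ -35.7 km.

10.0 km east, -35.7 km north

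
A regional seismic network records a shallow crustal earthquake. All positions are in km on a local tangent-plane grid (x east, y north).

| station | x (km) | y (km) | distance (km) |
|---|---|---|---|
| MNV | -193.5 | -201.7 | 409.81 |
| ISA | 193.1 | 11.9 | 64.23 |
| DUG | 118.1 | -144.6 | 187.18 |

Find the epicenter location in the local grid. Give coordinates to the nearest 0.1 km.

x ≈ 136.2 km, y ≈ 41.7 km

Circle about each station: (x + 193.5)² + (y + 201.7)² = 409.81²; (x − 193.1)² + (y − 11.9)² = 64.23²; (x − 118.1)² + (y + 144.6)² = 187.18².
Subtracting the MNV equation from the ISA and DUG equations removes the quadratic terms:
773.2 x + 427.2 y = 123122.82
623.2 x + 114.2 y = 89639.51
Solving the 2×2 system: x ≈ 136.2, y ≈ 41.7 km.
Check against MNV (with the unrounded x, y): √((x + 193.5)²+(y + 201.7)²) = 409.81 ≈ 409.81 km. ✓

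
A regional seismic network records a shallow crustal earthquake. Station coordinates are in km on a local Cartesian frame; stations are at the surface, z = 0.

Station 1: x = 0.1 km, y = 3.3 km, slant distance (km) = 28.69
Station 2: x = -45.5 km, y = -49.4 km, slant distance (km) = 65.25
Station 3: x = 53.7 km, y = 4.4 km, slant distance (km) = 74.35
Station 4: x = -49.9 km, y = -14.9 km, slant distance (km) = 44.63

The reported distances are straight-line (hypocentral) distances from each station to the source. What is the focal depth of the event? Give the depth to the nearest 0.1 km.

23.0 km

Each station gives a sphere (x−x_i)² + (y−y_i)² + z² = d_i² (stations at z=0).
Subtracting the Station 1 sphere from Station 2 and Station 3: z² cancels, leaving linear equations in x and y:
-91.2 x − 105.4 y = 1065.26
107.2 x + 2.2 y = -1812.66
Solving: x ≈ -17.004, y ≈ 4.606 km (keep extra digits for the depth step; rounded: -17.0, 4.6).
Then from the Station 1 sphere: z² = 28.69² − (x − 0.1)² − (y − 3.3)² with x = -17.004, y = 4.606, so z ≈ 22.997 ≈ 23.0 km.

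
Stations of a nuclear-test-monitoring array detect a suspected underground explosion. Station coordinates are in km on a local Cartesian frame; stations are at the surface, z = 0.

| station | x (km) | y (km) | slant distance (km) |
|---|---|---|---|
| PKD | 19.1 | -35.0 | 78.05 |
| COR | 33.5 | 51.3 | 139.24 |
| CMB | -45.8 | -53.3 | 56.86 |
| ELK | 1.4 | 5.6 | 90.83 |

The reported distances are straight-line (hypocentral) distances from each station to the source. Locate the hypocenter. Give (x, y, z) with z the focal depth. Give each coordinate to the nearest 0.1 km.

x ≈ -31.1 km, y ≈ -59.3 km, depth ≈ 54.6 km

Each station gives a sphere (x−x_i)² + (y−y_i)² + z² = d_i² (stations at z=0).
Subtracting the PKD sphere from COR and CMB: z² cancels, leaving linear equations in x and y:
28.8 x + 172.6 y = -11131.85
-129.8 x − 36.6 y = 6207.46
Solving: x ≈ -31.101, y ≈ -59.306 km (keep extra digits for the depth step; rounded: -31.1, -59.3).
Then from the PKD sphere: z² = 78.05² − (x − 19.1)² − (y + 35.0)² with x = -31.101, y = -59.306, so z ≈ 54.597 ≈ 54.6 km.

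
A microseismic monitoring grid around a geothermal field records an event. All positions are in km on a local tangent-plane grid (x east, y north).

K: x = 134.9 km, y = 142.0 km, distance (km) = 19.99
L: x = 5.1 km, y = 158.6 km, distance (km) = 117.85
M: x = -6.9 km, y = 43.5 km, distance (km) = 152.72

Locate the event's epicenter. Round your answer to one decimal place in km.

Circle about each station: (x − 134.9)² + (y − 142.0)² = 19.99²; (x − 5.1)² + (y − 158.6)² = 117.85²; (x + 6.9)² + (y − 43.5)² = 152.72².
Subtracting pairs of circle equations eliminates x²+y² and gives linear equations (the radical axes):
-259.6 x + 33.2 y = -26671.06
-283.6 x − 197.0 y = -59345.95
Solving the 2×2 system: x ≈ 119.3, y ≈ 129.5 km.

x ≈ 119.3 km, y ≈ 129.5 km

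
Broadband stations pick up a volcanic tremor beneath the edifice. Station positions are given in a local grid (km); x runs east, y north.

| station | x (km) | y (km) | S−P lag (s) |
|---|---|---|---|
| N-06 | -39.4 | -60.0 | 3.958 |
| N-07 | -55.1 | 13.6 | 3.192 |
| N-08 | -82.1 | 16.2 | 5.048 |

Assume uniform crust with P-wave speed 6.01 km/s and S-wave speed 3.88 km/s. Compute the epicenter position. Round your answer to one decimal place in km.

Distance from S−P lag: d = Δt · v_P v_S / (v_P − v_S) = Δt · (6.01·3.88)/(6.01−3.88) ≈ 10.9478·Δt.
So d_N-06 = 43.33, d_N-07 = 34.95, d_N-08 = 55.26 km.
Circle about each station: (x + 39.4)² + (y + 60.0)² = 43.33²; (x + 55.1)² + (y − 13.6)² = 34.95²; (x + 82.1)² + (y − 16.2)² = 55.26².
Subtracting the N-06 equation from the N-07 and N-08 equations removes the quadratic terms:
-31.4 x + 147.2 y = -1275.40
-85.4 x + 152.4 y = 674.31
Solving the 2×2 system: x ≈ -37.7, y ≈ -16.7 km.

x ≈ -37.7 km, y ≈ -16.7 km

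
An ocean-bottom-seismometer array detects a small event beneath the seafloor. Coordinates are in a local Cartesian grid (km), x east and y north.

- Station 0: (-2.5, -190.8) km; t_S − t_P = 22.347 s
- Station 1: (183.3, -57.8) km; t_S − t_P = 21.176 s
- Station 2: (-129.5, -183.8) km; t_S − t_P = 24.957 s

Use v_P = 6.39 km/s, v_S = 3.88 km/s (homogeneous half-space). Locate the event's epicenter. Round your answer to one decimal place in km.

Distance from S−P lag: d = Δt · v_P v_S / (v_P − v_S) = Δt · (6.39·3.88)/(6.39−3.88) ≈ 9.8778·Δt.
So d_Station 0 = 220.74, d_Station 1 = 209.17, d_Station 2 = 246.52 km.
Circle about each station: (x + 2.5)² + (y + 190.8)² = 220.74²; (x − 183.3)² + (y + 57.8)² = 209.17²; (x + 129.5)² + (y + 183.8)² = 246.52².
Subtracting the Station 0 equation from the Station 1 and Station 2 equations removes the quadratic terms:
371.6 x + 266.0 y = 5502.90
-254.0 x + 14.0 y = 2095.84
Solving the 2×2 system: x ≈ -6.6, y ≈ 29.9 km.

x ≈ -6.6 km, y ≈ 29.9 km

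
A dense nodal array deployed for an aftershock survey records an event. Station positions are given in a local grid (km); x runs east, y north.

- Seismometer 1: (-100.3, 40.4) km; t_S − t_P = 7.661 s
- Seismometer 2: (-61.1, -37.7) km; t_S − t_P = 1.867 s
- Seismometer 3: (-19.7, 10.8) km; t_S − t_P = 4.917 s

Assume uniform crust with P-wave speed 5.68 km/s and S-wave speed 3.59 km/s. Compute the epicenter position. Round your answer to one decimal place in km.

Distance from S−P lag: d = Δt · v_P v_S / (v_P − v_S) = Δt · (5.68·3.59)/(5.68−3.59) ≈ 9.7566·Δt.
So d_Seismometer 1 = 74.74, d_Seismometer 2 = 18.22, d_Seismometer 3 = 47.97 km.
Circle about each station: (x + 100.3)² + (y − 40.4)² = 74.74²; (x + 61.1)² + (y + 37.7)² = 18.22²; (x + 19.7)² + (y − 10.8)² = 47.97².
Subtracting pairs of circle equations eliminates x²+y² and gives linear equations (the radical axes):
78.4 x − 156.2 y = -1283.65
161.2 x − 59.2 y = -7902.57
Solving the 2×2 system: x ≈ -56.4, y ≈ -20.1 km.

(-56.4, -20.1)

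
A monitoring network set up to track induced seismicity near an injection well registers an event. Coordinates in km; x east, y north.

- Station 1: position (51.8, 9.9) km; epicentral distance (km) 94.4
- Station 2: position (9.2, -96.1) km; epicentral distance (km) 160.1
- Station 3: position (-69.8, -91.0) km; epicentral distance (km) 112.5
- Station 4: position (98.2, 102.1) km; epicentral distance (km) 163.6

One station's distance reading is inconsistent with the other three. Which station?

Solve using three stations at a time. Using Station 1, Station 3, Station 4 (subtract circle equations pairwise → linear system) gives (x, y) ≈ (-42.4, 18.3).
Distances from that point to each station vs reported:
  Station 1: calculated 94.6 vs reported 94.4 → residual 0.2 km
  Station 2: calculated 125.5 vs reported 160.1 → residual 34.6 km
  Station 3: calculated 112.6 vs reported 112.5 → residual 0.1 km
  Station 4: calculated 163.7 vs reported 163.6 → residual 0.1 km
Station 1, Station 3, Station 4 are mutually consistent (residuals ≈ 0); Station 2 is off by 34.6 km.

Station 2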